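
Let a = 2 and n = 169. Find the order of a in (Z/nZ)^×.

156

The order of 2 must divide φ(169) = φ(13^2) = 13·(13−1) = 156 = 2^2 · 3 · 13.
Divisors of 156: 1, 2, 3, 4, 6, 12, 13, 26, 39, 52, 78, 156.
Test each divisor d:
2^1 ≡ 2 (mod 169)
2^2 ≡ 4 (mod 169)
2^3 ≡ 8 (mod 169)
2^4 ≡ 16 (mod 169)
2^6 ≡ 64 (mod 169)
2^12 ≡ 40 (mod 169)
2^13 ≡ 80 (mod 169)
2^26 ≡ 147 (mod 169)
2^39 ≡ 99 (mod 169)
2^52 ≡ 146 (mod 169)
2^78 ≡ 168 (mod 169)
2^156 ≡ 1 (mod 169) ✓
Therefore the multiplicative order of 2 modulo 169 is 156.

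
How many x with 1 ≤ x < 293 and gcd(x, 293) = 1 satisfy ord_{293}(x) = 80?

0

φ(293) = 293 − 1 = 292 = 2^2 · 73.
(Z/293Z)^× is cyclic (|G| = 292); a cyclic group of order m has exactly φ(d) elements of each order d | m, and none otherwise.
Here 292 is not a multiple of 80, so there are no elements of order 80.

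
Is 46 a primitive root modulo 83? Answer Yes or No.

φ(83) = 83 − 1 = 82 = 2 · 41.
An element g generates (Z/83Z)^× iff g^(82/q) ≢ 1 (mod 83) for each prime q ∈ {2, 41}.
46^41 ≡ 82 (mod 83)  [q = 2: ≢ 1 ✓]
46^2 ≡ 41 (mod 83)  [q = 41: ≢ 1 ✓]
All checks pass, so 46 has order 82 and is a primitive root modulo 83.

Yes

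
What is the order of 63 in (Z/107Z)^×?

106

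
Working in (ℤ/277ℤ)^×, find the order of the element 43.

276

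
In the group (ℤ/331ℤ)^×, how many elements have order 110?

40

φ(331) = 331 − 1 = 330 = 2 · 3 · 5 · 11.
(Z/331Z)^× is cyclic (|G| = 330); a cyclic group of order m has exactly φ(d) elements of each order d | m, and none otherwise.
110 = 2 · 5 · 11 divides 330, and φ(110) = 40.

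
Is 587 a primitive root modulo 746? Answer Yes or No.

Yes

φ(746) = φ(2)·φ(373) = 1·372 = 372 = 2^2 · 3 · 31.
An element g generates (Z/746Z)^× iff g^(372/q) ≢ 1 (mod 746) for each prime q ∈ {2, 3, 31}.
587^186 ≡ 745 (mod 746)  [q = 2: ≢ 1 ✓]
587^124 ≡ 461 (mod 746)  [q = 3: ≢ 1 ✓]
587^12 ≡ 111 (mod 746)  [q = 31: ≢ 1 ✓]
All checks pass, so 587 has order 372 and is a primitive root modulo 746.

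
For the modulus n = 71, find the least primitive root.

φ(71) = 71 − 1 = 70 = 2 · 5 · 7.
Test candidates g = 2, 3, … against the prime factors q ∈ {2, 5, 7} of φ(71): g is a generator iff g^(70/q) ≢ 1 for every such q.
g = 2: 2^35 ≡ 1 — hits 1, so not a primitive root.
g = 3: 3^35 ≡ 1 — hits 1, so not a primitive root.
g = 4: 4^35 ≡ 1 — hits 1, so not a primitive root.
g = 5: 5^35 ≡ 1 — hits 1, so not a primitive root.
g = 6: 6^35 ≡ 1 — hits 1, so not a primitive root.
g = 7: 7^35 ≡ 70; 7^14 ≡ 54; 7^10 ≡ 45 — none is 1, so 7 is a primitive root.
Hence the least primitive root of 71 is 7.

7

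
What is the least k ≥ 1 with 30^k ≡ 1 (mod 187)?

The order of 30 must divide φ(187) = φ(11·17) = (11−1)·(17−1) = 10·16 = 160 = 2^5 · 5.
Divisors of 160: 1, 2, 4, 5, 8, 10, 16, 20, 32, 40, 80, 160.
Test each divisor d:
30^1 ≡ 30 (mod 187)
30^2 ≡ 152 (mod 187)
30^4 ≡ 103 (mod 187)
30^5 ≡ 98 (mod 187)
30^8 ≡ 137 (mod 187)
30^10 ≡ 67 (mod 187)
30^16 ≡ 69 (mod 187)
30^20 ≡ 1 (mod 187) ✓
Therefore the multiplicative order of 30 modulo 187 is 20.

20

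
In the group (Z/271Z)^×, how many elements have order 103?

φ(271) = 271 − 1 = 270 = 2 · 3^3 · 5.
In a cyclic group of order 270, there are φ(d) elements of order d for each divisor d of 270, and zero for non-divisors.
Since 103 ∤ 270, the count is 0.

0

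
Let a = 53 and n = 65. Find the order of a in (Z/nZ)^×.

4

By Lagrange's theorem, ord_65(53) divides φ(65) = φ(5·13) = (5−1)·(13−1) = 4·12 = 48 = 2^4 · 3.
Divisors of 48: 1, 2, 3, 4, 6, 8, 12, 16, 24, 48.
Test each divisor d:
53^1 ≡ 53 (mod 65)
53^2 ≡ 14 (mod 65)
53^3 ≡ 27 (mod 65)
53^4 ≡ 1 (mod 65) ✓
The smallest such exponent is 4, so the order of 53 is 4.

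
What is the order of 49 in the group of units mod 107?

Since 49 ∈ (Z/107Z)^×, its order divides φ(107) = 107 − 1 = 106 = 2 · 53.
Divisors of 106: 1, 2, 53, 106.
Test each divisor d:
49^1 ≡ 49 (mod 107)
49^2 ≡ 47 (mod 107)
49^53 ≡ 1 (mod 107) ✓
Therefore the multiplicative order of 49 modulo 107 is 53.

53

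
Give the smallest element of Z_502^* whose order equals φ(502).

11

φ(502) = φ(2)·φ(251) = 1·250 = 250 = 2 · 5^3.
Test candidates g = 2, 3, … against the prime factors q ∈ {2, 5} of φ(502): g is a generator iff g^(250/q) ≢ 1 for every such q.
g = 2: gcd(2, 502) = 2 > 1, not a unit — skip.
g = 3: 3^125 ≡ 1 — hits 1, so not a primitive root.
g = 4: gcd(4, 502) = 2 > 1, not a unit — skip.
g = 5: 5^125 ≡ 1 — hits 1, so not a primitive root.
g = 6: gcd(6, 502) = 2 > 1, not a unit — skip.
g = 7: 7^125 ≡ 1 — hits 1, so not a primitive root.
g = 8: gcd(8, 502) = 2 > 1, not a unit — skip.
g = 9: 9^125 ≡ 1 — hits 1, so not a primitive root.
g = 10: gcd(10, 502) = 2 > 1, not a unit — skip.
g = 11: 11^125 ≡ 501; 11^50 ≡ 219 — none is 1, so 11 is a primitive root.
The smallest primitive root modulo 502 is 11.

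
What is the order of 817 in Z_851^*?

198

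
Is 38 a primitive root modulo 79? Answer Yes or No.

φ(79) = 79 − 1 = 78 = 2 · 3 · 13.
It suffices to check that the order of 38 is not a proper divisor of 78: compute 38^(78/q) for q ∈ {2, 3, 13}.
38^39 ≡ 1 (mod 79)  [q = 2: ≡ 1 ✗]
38^26 ≡ 1 (mod 79)  [q = 3: ≡ 1 ✗]
38^6 ≡ 62 (mod 79)  [q = 13: ≢ 1 ✓]
The check at q = 2 fails, so 38 generates a proper subgroup.

No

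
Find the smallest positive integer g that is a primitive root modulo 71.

φ(71) = 71 − 1 = 70 = 2 · 5 · 7.
g is a primitive root iff g^(70/q) ≢ 1 (mod 71) for each prime q ∈ {2, 5, 7}.
g = 2: 2^35 ≡ 1 — hits 1, so not a primitive root.
g = 3: 3^35 ≡ 1 — hits 1, so not a primitive root.
g = 4: 4^35 ≡ 1 — hits 1, so not a primitive root.
g = 5: 5^35 ≡ 1 — hits 1, so not a primitive root.
g = 6: 6^35 ≡ 1 — hits 1, so not a primitive root.
g = 7: 7^35 ≡ 70; 7^14 ≡ 54; 7^10 ≡ 45 — none is 1, so 7 is a primitive root.
So 7 is the smallest generator of (Z/71Z)^×.

7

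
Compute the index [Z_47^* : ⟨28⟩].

Since 28 ∈ (Z/47Z)^×, its order divides φ(47) = 47 − 1 = 46 = 2 · 23.
Divisors of 46: 1, 2, 23, 46.
Evaluate successive powers at the divisors of 46:
28^1 ≡ 28
28^2 ≡ 32
28^23 ≡ 1
Thus |⟨28⟩| = ord(28) = 23.
Index = |(Z/47Z)^×| / |⟨28⟩| = 46 / 23 = 2.

2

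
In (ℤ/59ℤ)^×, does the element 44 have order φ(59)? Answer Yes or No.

Yes

φ(59) = 59 − 1 = 58 = 2 · 29.
An element g generates (Z/59Z)^× iff g^(58/q) ≢ 1 (mod 59) for each prime q ∈ {2, 29}.
44^29 ≡ 58 (mod 59)  [q = 2: ≢ 1 ✓]
44^2 ≡ 48 (mod 59)  [q = 29: ≢ 1 ✓]
None equal 1, so ord_59(44) = 58: 44 is a primitive root.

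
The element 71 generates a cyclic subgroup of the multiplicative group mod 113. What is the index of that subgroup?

ord(71) | φ(113) = 113 − 1 = 112 = 2^4 · 7.
Divisors of 112: 1, 2, 4, 7, 8, 14, 16, 28, 56, 112.
Compute 71^d (mod 113) for the divisors d until we hit 1:
71^1 ≡ 71
71^2 ≡ 69
71^4 ≡ 15
71^7 ≡ 35
71^8 ≡ 112
71^14 ≡ 95
71^16 ≡ 1
Thus |⟨71⟩| = ord(71) = 16.
Index = |(Z/113Z)^×| / |⟨71⟩| = 112 / 16 = 7.

7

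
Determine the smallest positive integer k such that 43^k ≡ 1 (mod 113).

112

By Lagrange's theorem, ord_113(43) divides φ(113) = 113 − 1 = 112 = 2^4 · 7.
Divisors of 112: 1, 2, 4, 7, 8, 14, 16, 28, 56, 112.
Compute 43^d (mod 113) for the divisors d until we hit 1:
43^1 ≡ 43 (mod 113)
43^2 ≡ 41 (mod 113)
43^4 ≡ 99 (mod 113)
43^7 ≡ 65 (mod 113)
43^8 ≡ 83 (mod 113)
43^14 ≡ 44 (mod 113)
43^16 ≡ 109 (mod 113)
43^28 ≡ 15 (mod 113)
43^56 ≡ 112 (mod 113)
43^112 ≡ 1 (mod 113) ✓
Therefore the multiplicative order of 43 modulo 113 is 112.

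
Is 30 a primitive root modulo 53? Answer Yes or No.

No

φ(53) = 53 − 1 = 52 = 2^2 · 13.
An element g generates (Z/53Z)^× iff g^(52/q) ≢ 1 (mod 53) for each prime q ∈ {2, 13}.
30^26 ≡ 52 (mod 53)  [q = 2: ≢ 1 ✓]
30^4 ≡ 1 (mod 53)  [q = 13: ≡ 1 ✗]
Since 30^4 ≡ 1, the order of 30 divides 4 < 52, so 30 is not a primitive root.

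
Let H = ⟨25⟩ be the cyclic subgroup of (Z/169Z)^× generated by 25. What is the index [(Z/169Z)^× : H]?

6

ord(25) | φ(169) = φ(13^2) = 13·(13−1) = 156 = 2^2 · 3 · 13.
Divisors of 156: 1, 2, 3, 4, 6, 12, 13, 26, 39, 52, 78, 156.
Check 25^d mod 169 for each divisor in increasing order:
25^1 ≡ 25 (mod 169)
25^2 ≡ 118 (mod 169)
25^3 ≡ 77 (mod 169)
25^4 ≡ 66 (mod 169)
25^6 ≡ 14 (mod 169)
25^12 ≡ 27 (mod 169)
25^13 ≡ 168 (mod 169)
25^26 ≡ 1 (mod 169) ✓
So ord_169(25) = 26, hence |⟨25⟩| = 26.
Index = |(Z/169Z)^×| / |⟨25⟩| = 156 / 26 = 6.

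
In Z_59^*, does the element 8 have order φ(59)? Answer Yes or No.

φ(59) = 59 − 1 = 58 = 2 · 29.
It suffices to check that the order of 8 is not a proper divisor of 58: compute 8^(58/q) for q ∈ {2, 29}.
8^29 ≡ 58 (mod 59)  [q = 2: ≢ 1 ✓]
8^2 ≡ 5 (mod 59)  [q = 29: ≢ 1 ✓]
Every test exponent gives a nontrivial residue, hence 8 generates the full group.

Yes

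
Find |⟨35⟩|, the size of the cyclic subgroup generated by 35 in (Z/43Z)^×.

The order of 35 must divide φ(43) = 43 − 1 = 42 = 2 · 3 · 7.
Divisors of 42: 1, 2, 3, 6, 7, 14, 21, 42.
Test each divisor d:
35^1 ≡ 35
35^2 ≡ 21
35^3 ≡ 4
35^6 ≡ 16
35^7 ≡ 1
Therefore the multiplicative order of 35 modulo 43 is 7.

7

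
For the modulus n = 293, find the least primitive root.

2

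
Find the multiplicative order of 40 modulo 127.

42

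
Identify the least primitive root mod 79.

3

φ(79) = 79 − 1 = 78 = 2 · 3 · 13.
g is a primitive root iff g^(78/q) ≢ 1 (mod 79) for each prime q ∈ {2, 3, 13}.
g = 2: 2^39 ≡ 1 — hits 1, so not a primitive root.
g = 3: 3^39 ≡ 78; 3^26 ≡ 23; 3^6 ≡ 18 — none is 1, so 3 is a primitive root.
Hence the least primitive root of 79 is 3.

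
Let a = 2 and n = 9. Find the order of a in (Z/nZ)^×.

By Lagrange's theorem, ord_9(2) divides φ(9) = φ(3^2) = 3·(3−1) = 6 = 2 · 3.
Divisors of 6: 1, 2, 3, 6.
Compute 2^d (mod 9) for the divisors d until we hit 1:
2^1 ≡ 2
2^2 ≡ 4
2^3 ≡ 8
2^6 ≡ 1
Hence ord(2) = 6.

6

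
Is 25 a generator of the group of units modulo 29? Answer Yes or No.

φ(29) = 29 − 1 = 28 = 2^2 · 7.
It suffices to check that the order of 25 is not a proper divisor of 28: compute 25^(28/q) for q ∈ {2, 7}.
25^14 ≡ 1 (mod 29)  [q = 2: ≡ 1 ✗]
25^4 ≡ 24 (mod 29)  [q = 7: ≢ 1 ✓]
Since 25^14 ≡ 1, the order of 25 divides 14 < 28, so 25 is not a primitive root.

No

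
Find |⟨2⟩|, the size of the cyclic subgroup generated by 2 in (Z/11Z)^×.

By Lagrange's theorem, ord_11(2) divides φ(11) = 11 − 1 = 10 = 2 · 5.
Divisors of 10: 1, 2, 5, 10.
Test each divisor d:
2^1 ≡ 2 (mod 11)
2^2 ≡ 4 (mod 11)
2^5 ≡ 10 (mod 11)
2^10 ≡ 1 (mod 11) ✓
Therefore the multiplicative order of 2 modulo 11 is 10.

10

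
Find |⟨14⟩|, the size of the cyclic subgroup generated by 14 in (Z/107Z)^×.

53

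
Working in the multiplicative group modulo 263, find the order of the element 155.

262

The order of 155 must divide φ(263) = 263 − 1 = 262 = 2 · 131.
Divisors of 262: 1, 2, 131, 262.
Test each divisor d:
155^1 ≡ 155 (mod 263)
155^2 ≡ 92 (mod 263)
155^131 ≡ 262 (mod 263)
155^262 ≡ 1 (mod 263) ✓
Hence ord(155) = 262.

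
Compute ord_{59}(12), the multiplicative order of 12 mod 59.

29

ord(12) | φ(59) = 59 − 1 = 58 = 2 · 29.
Divisors of 58: 1, 2, 29, 58.
Test each divisor d:
12^1 ≡ 12
12^2 ≡ 26
12^29 ≡ 1
Hence ord(12) = 29.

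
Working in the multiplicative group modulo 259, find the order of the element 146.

36

Since 146 ∈ (Z/259Z)^×, its order divides φ(259) = φ(7·37) = (7−1)·(37−1) = 6·36 = 216 = 2^3 · 3^3.
Divisors of 216: 1, 2, 3, 4, 6, 8, 9, 12, 18, 24, 27, 36, 54, 72, 108, 216.
Compute 146^d (mod 259) for the divisors d until we hit 1:
146^1 ≡ 146
146^2 ≡ 78
146^3 ≡ 251
146^4 ≡ 127
146^6 ≡ 64
146^8 ≡ 71
146^9 ≡ 6
146^12 ≡ 211
146^18 ≡ 36
146^24 ≡ 232
146^27 ≡ 216
146^36 ≡ 1
The smallest such exponent is 36, so the order of 146 is 36.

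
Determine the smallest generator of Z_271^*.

φ(271) = 271 − 1 = 270 = 2 · 3^3 · 5.
g is a primitive root iff g^(270/q) ≢ 1 (mod 271) for each prime q ∈ {2, 3, 5}.
g = 2: 2^135 ≡ 1 — hits 1, so not a primitive root.
g = 3: 3^135 ≡ 270; 3^90 ≡ 1 — hits 1, so not a primitive root.
g = 4: 4^135 ≡ 1 — hits 1, so not a primitive root.
g = 5: 5^135 ≡ 1 — hits 1, so not a primitive root.
g = 6: 6^135 ≡ 270; 6^90 ≡ 242; 6^54 ≡ 10 — none is 1, so 6 is a primitive root.
The smallest primitive root modulo 271 is 6.

6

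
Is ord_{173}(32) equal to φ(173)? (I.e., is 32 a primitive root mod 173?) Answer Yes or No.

Yes

φ(173) = 173 − 1 = 172 = 2^2 · 43.
An element g generates (Z/173Z)^× iff g^(172/q) ≢ 1 (mod 173) for each prime q ∈ {2, 43}.
32^86 ≡ 172 (mod 173)  [q = 2: ≢ 1 ✓]
32^4 ≡ 23 (mod 173)  [q = 43: ≢ 1 ✓]
None equal 1, so ord_173(32) = 172: 32 is a primitive root.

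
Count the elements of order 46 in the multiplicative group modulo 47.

φ(47) = 47 − 1 = 46 = 2 · 23.
In a cyclic group of order 46, there are φ(d) elements of order d for each divisor d of 46, and zero for non-divisors.
46 = 2 · 23 divides 46, and φ(46) = 22.

22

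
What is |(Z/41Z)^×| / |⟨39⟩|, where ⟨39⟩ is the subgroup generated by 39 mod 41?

2

By Lagrange's theorem, ord_41(39) divides φ(41) = 41 − 1 = 40 = 2^3 · 5.
Divisors of 40: 1, 2, 4, 5, 8, 10, 20, 40.
Evaluate successive powers at the divisors of 40:
39^1 ≡ 39 (mod 41)
39^2 ≡ 4 (mod 41)
39^4 ≡ 16 (mod 41)
39^5 ≡ 9 (mod 41)
39^8 ≡ 10 (mod 41)
39^10 ≡ 40 (mod 41)
39^20 ≡ 1 (mod 41) ✓
Thus |⟨39⟩| = ord(39) = 20.
[(Z/41Z)^× : ⟨39⟩] = 40/20 = 2.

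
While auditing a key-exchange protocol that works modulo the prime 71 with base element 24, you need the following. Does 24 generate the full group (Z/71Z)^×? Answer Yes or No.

No

φ(71) = 71 − 1 = 70 = 2 · 5 · 7.
Test 24^(70/q) mod 71 for each prime factor q of 70:
24^35 ≡ 1 (mod 71)  [q = 2: ≡ 1 ✗]
24^14 ≡ 25 (mod 71)  [q = 5: ≢ 1 ✓]
24^10 ≡ 37 (mod 71)  [q = 7: ≢ 1 ✓]
Since 24^35 ≡ 1, the order of 24 divides 35 < 70, so 24 is not a primitive root.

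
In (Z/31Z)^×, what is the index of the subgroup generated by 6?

5

ord(6) | φ(31) = 31 − 1 = 30 = 2 · 3 · 5.
Divisors of 30: 1, 2, 3, 5, 6, 10, 15, 30.
Test each divisor d:
6^1 ≡ 6
6^2 ≡ 5
6^3 ≡ 30
6^5 ≡ 26
6^6 ≡ 1
So ord_31(6) = 6, hence |⟨6⟩| = 6.
The index is φ(31) / ord(6) = 30 / 6 = 5.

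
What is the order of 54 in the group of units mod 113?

112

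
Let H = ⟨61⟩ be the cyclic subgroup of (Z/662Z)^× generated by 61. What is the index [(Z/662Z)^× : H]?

15

By Lagrange's theorem, ord_662(61) divides φ(662) = φ(2)·φ(331) = 1·330 = 330 = 2 · 3 · 5 · 11.
Divisors of 330: 1, 2, 3, 5, 6, 10, 11, 15, 22, 30, 33, 55, 66, 110, 165, 330.
Evaluate successive powers at the divisors of 330:
61^1 ≡ 61 (mod 662)
61^2 ≡ 411 (mod 662)
61^3 ≡ 577 (mod 662)
61^5 ≡ 151 (mod 662)
61^6 ≡ 605 (mod 662)
61^10 ≡ 293 (mod 662)
61^11 ≡ 661 (mod 662)
61^15 ≡ 551 (mod 662)
61^22 ≡ 1 (mod 662) ✓
The order of 61 is 22, so the subgroup it generates has 22 elements.
[(Z/662Z)^× : ⟨61⟩] = 330/22 = 15.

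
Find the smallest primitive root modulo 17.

φ(17) = 17 − 1 = 16 = 2^4.
g is a primitive root iff g^(16/q) ≢ 1 (mod 17) for each prime q ∈ {2}.
g = 2: 2^8 ≡ 1 — hits 1, so not a primitive root.
g = 3: 3^8 ≡ 16 — none is 1, so 3 is a primitive root.
Hence the least primitive root of 17 is 3.

3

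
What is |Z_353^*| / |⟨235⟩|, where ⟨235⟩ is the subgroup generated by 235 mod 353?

ord(235) | φ(353) = 353 − 1 = 352 = 2^5 · 11.
Divisors of 352: 1, 2, 4, 8, 11, 16, 22, 32, 44, 88, 176, 352.
Evaluate successive powers at the divisors of 352:
235^1 ≡ 235 (mod 353)
235^2 ≡ 157 (mod 353)
235^4 ≡ 292 (mod 353)
235^8 ≡ 191 (mod 353)
235^11 ≡ 6 (mod 353)
235^16 ≡ 122 (mod 353)
235^22 ≡ 36 (mod 353)
235^32 ≡ 58 (mod 353)
235^44 ≡ 237 (mod 353)
235^88 ≡ 42 (mod 353)
235^176 ≡ 352 (mod 353)
235^352 ≡ 1 (mod 353) ✓
Thus |⟨235⟩| = ord(235) = 352.
Index = |(Z/353Z)^×| / |⟨235⟩| = 352 / 352 = 1.

1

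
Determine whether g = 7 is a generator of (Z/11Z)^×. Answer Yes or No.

Yes

φ(11) = 11 − 1 = 10 = 2 · 5.
7 is a primitive root mod 11 iff 7^(φ(11)/q) ≢ 1 for every prime q | φ(11), i.e. q ∈ {2, 5}.
7^5 ≡ 10 (mod 11)  [q = 2: ≢ 1 ✓]
7^2 ≡ 5 (mod 11)  [q = 5: ≢ 1 ✓]
All checks pass, so 7 has order 10 and is a primitive root modulo 11.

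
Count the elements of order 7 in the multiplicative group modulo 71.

φ(71) = 71 − 1 = 70 = 2 · 5 · 7.
Since (Z/71Z)^× is cyclic of order 70, the number of elements of order d is φ(d) when d | 70 and 0 otherwise.
7 | 70, and φ(7) = 7 − 1 = 6.

6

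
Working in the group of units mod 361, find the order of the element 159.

57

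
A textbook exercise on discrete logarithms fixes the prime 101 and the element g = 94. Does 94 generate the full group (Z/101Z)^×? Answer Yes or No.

φ(101) = 101 − 1 = 100 = 2^2 · 5^2.
94 is a primitive root mod 101 iff 94^(φ(101)/q) ≢ 1 for every prime q | φ(101), i.e. q ∈ {2, 5}.
94^50 ≡ 100 (mod 101)  [q = 2: ≢ 1 ✓]
94^20 ≡ 84 (mod 101)  [q = 5: ≢ 1 ✓]
Every test exponent gives a nontrivial residue, hence 94 generates the full group.

Yes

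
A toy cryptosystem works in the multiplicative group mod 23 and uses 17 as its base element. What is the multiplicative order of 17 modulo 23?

The order of 17 must divide φ(23) = 23 − 1 = 22 = 2 · 11.
Divisors of 22: 1, 2, 11, 22.
Check 17^d mod 23 for each divisor in increasing order:
17^1 ≡ 17 (mod 23)
17^2 ≡ 13 (mod 23)
17^11 ≡ 22 (mod 23)
17^22 ≡ 1 (mod 23) ✓
The smallest such exponent is 22, so the order of 17 is 22.

22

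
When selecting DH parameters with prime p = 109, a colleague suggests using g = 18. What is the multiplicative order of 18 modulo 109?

108

By Lagrange's theorem, ord_109(18) divides φ(109) = 109 − 1 = 108 = 2^2 · 3^3.
Divisors of 108: 1, 2, 3, 4, 6, 9, 12, 18, 27, 36, 54, 108.
Check 18^d mod 109 for each divisor in increasing order:
18^1 ≡ 18
18^2 ≡ 106
18^3 ≡ 55
18^4 ≡ 9
18^6 ≡ 82
18^9 ≡ 41
18^12 ≡ 75
18^18 ≡ 46
18^27 ≡ 33
18^36 ≡ 45
18^54 ≡ 108
18^108 ≡ 1
The smallest such exponent is 108, so the order of 18 is 108.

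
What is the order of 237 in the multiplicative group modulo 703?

36

The order of 237 must divide φ(703) = φ(19·37) = (19−1)·(37−1) = 18·36 = 648 = 2^3 · 3^4.
Divisors of 648: 1, 2, 3, 4, 6, 8, 9, 12, 18, 24, 27, 36, 54, 72, 81, 108, 162, 216, 324, 648.
Compute 237^d (mod 703) for the divisors d until we hit 1:
237^1 ≡ 237 (mod 703)
237^2 ≡ 632 (mod 703)
237^3 ≡ 45 (mod 703)
237^4 ≡ 120 (mod 703)
237^6 ≡ 619 (mod 703)
237^8 ≡ 340 (mod 703)
237^9 ≡ 438 (mod 703)
237^12 ≡ 26 (mod 703)
237^18 ≡ 628 (mod 703)
237^24 ≡ 676 (mod 703)
237^27 ≡ 191 (mod 703)
237^36 ≡ 1 (mod 703) ✓
So ord_703(237) = 36.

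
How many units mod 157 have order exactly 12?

φ(157) = 157 − 1 = 156 = 2^2 · 3 · 13.
Since (Z/157Z)^× is cyclic of order 156, the number of elements of order d is φ(d) when d | 156 and 0 otherwise.
12 = 2^2 · 3 divides 156, and φ(12) = 4.

4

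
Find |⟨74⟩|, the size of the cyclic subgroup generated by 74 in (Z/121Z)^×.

110

ord(74) | φ(121) = φ(11^2) = 11·(11−1) = 110 = 2 · 5 · 11.
Divisors of 110: 1, 2, 5, 10, 11, 22, 55, 110.
Test each divisor d:
74^1 ≡ 74 (mod 121)
74^2 ≡ 31 (mod 121)
74^5 ≡ 87 (mod 121)
74^10 ≡ 67 (mod 121)
74^11 ≡ 118 (mod 121)
74^22 ≡ 9 (mod 121)
74^55 ≡ 120 (mod 121)
74^110 ≡ 1 (mod 121) ✓
So ord_121(74) = 110.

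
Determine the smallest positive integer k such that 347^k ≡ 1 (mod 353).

The order of 347 must divide φ(353) = 353 − 1 = 352 = 2^5 · 11.
Divisors of 352: 1, 2, 4, 8, 11, 16, 22, 32, 44, 88, 176, 352.
Evaluate successive powers at the divisors of 352:
347^1 ≡ 347 (mod 353)
347^2 ≡ 36 (mod 353)
347^4 ≡ 237 (mod 353)
347^8 ≡ 42 (mod 353)
347^11 ≡ 106 (mod 353)
347^16 ≡ 352 (mod 353)
347^22 ≡ 293 (mod 353)
347^32 ≡ 1 (mod 353) ✓
So ord_353(347) = 32.

32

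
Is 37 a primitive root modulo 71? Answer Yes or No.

No

φ(71) = 71 − 1 = 70 = 2 · 5 · 7.
It suffices to check that the order of 37 is not a proper divisor of 70: compute 37^(70/q) for q ∈ {2, 5, 7}.
37^35 ≡ 1 (mod 71)  [q = 2: ≡ 1 ✗]
37^14 ≡ 1 (mod 71)  [q = 5: ≡ 1 ✗]
37^10 ≡ 30 (mod 71)  [q = 7: ≢ 1 ✓]
The check at q = 2 fails, so 37 generates a proper subgroup.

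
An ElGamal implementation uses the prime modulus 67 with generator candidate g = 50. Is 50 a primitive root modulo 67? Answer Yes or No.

φ(67) = 67 − 1 = 66 = 2 · 3 · 11.
Test 50^(66/q) mod 67 for each prime factor q of 66:
50^33 ≡ 66 (mod 67)  [q = 2: ≢ 1 ✓]
50^22 ≡ 37 (mod 67)  [q = 3: ≢ 1 ✓]
50^6 ≡ 15 (mod 67)  [q = 11: ≢ 1 ✓]
None equal 1, so ord_67(50) = 66: 50 is a primitive root.

Yes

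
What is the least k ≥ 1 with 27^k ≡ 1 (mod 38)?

Since 27 ∈ (Z/38Z)^×, its order divides φ(38) = φ(2)·φ(19) = 1·18 = 18 = 2 · 3^2.
Divisors of 18: 1, 2, 3, 6, 9, 18.
Check 27^d mod 38 for each divisor in increasing order:
27^1 ≡ 27 (mod 38)
27^2 ≡ 7 (mod 38)
27^3 ≡ 37 (mod 38)
27^6 ≡ 1 (mod 38) ✓
Hence ord(27) = 6.

6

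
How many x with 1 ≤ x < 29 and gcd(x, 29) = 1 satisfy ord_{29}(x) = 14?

φ(29) = 29 − 1 = 28 = 2^2 · 7.
(Z/29Z)^× is cyclic (|G| = 28); a cyclic group of order m has exactly φ(d) elements of each order d | m, and none otherwise.
14 = 2 · 7 divides 28, and φ(14) = 6.

6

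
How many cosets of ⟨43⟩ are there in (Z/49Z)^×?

Since 43 ∈ (Z/49Z)^×, its order divides φ(49) = φ(7^2) = 7·(7−1) = 42 = 2 · 3 · 7.
Divisors of 42: 1, 2, 3, 6, 7, 14, 21, 42.
Check 43^d mod 49 for each divisor in increasing order:
43^1 ≡ 43 (mod 49)
43^2 ≡ 36 (mod 49)
43^3 ≡ 29 (mod 49)
43^6 ≡ 8 (mod 49)
43^7 ≡ 1 (mod 49) ✓
Thus |⟨43⟩| = ord(43) = 7.
The index is φ(49) / ord(43) = 42 / 7 = 6.

6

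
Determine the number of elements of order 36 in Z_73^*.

12

φ(73) = 73 − 1 = 72 = 2^3 · 3^2.
Since (Z/73Z)^× is cyclic of order 72, the number of elements of order d is φ(d) when d | 72 and 0 otherwise.
36 = 2^2 · 3^2 divides 72, and φ(36) = 12.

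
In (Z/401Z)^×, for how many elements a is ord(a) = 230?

φ(401) = 401 − 1 = 400 = 2^4 · 5^2.
Since (Z/401Z)^× is cyclic of order 400, the number of elements of order d is φ(d) when d | 400 and 0 otherwise.
Here 400 is not a multiple of 230, so there are no elements of order 230.

0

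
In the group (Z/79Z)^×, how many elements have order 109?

φ(79) = 79 − 1 = 78 = 2 · 3 · 13.
Since (Z/79Z)^× is cyclic of order 78, the number of elements of order d is φ(d) when d | 78 and 0 otherwise.
Here 78 is not a multiple of 109, so there are no elements of order 109.

0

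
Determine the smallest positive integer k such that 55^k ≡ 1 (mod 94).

The order of 55 must divide φ(94) = φ(2)·φ(47) = 1·46 = 46 = 2 · 23.
Divisors of 46: 1, 2, 23, 46.
Compute 55^d (mod 94) for the divisors d until we hit 1:
55^1 ≡ 55 (mod 94)
55^2 ≡ 17 (mod 94)
55^23 ≡ 1 (mod 94) ✓
Therefore the multiplicative order of 55 modulo 94 is 23.

23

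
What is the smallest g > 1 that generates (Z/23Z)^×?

5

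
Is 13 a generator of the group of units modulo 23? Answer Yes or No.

φ(23) = 23 − 1 = 22 = 2 · 11.
An element g generates (Z/23Z)^× iff g^(22/q) ≢ 1 (mod 23) for each prime q ∈ {2, 11}.
13^11 ≡ 1 (mod 23)  [q = 2: ≡ 1 ✗]
13^2 ≡ 8 (mod 23)  [q = 11: ≢ 1 ✓]
Since 13^11 ≡ 1, the order of 13 divides 11 < 22, so 13 is not a primitive root.

No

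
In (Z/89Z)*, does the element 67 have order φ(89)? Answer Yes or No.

φ(89) = 89 − 1 = 88 = 2^3 · 11.
It suffices to check that the order of 67 is not a proper divisor of 88: compute 67^(88/q) for q ∈ {2, 11}.
67^44 ≡ 1 (mod 89)  [q = 2: ≡ 1 ✗]
67^8 ≡ 64 (mod 89)  [q = 11: ≢ 1 ✓]
The check at q = 2 fails, so 67 generates a proper subgroup.

No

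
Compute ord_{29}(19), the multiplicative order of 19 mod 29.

By Lagrange's theorem, ord_29(19) divides φ(29) = 29 − 1 = 28 = 2^2 · 7.
Divisors of 28: 1, 2, 4, 7, 14, 28.
Evaluate successive powers at the divisors of 28:
19^1 ≡ 19
19^2 ≡ 13
19^4 ≡ 24
19^7 ≡ 12
19^14 ≡ 28
19^28 ≡ 1
The smallest such exponent is 28, so the order of 19 is 28.

28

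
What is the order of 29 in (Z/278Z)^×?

ord(29) | φ(278) = φ(2)·φ(139) = 1·138 = 138 = 2 · 3 · 23.
Divisors of 138: 1, 2, 3, 6, 23, 46, 69, 138.
Evaluate successive powers at the divisors of 138:
29^1 ≡ 29
29^2 ≡ 7
29^3 ≡ 203
29^6 ≡ 65
29^23 ≡ 181
29^46 ≡ 235
29^69 ≡ 1
The smallest such exponent is 69, so the order of 29 is 69.

69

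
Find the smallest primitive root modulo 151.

6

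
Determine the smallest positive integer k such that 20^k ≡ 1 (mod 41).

20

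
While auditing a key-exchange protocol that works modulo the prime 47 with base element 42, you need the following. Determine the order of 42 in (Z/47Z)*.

By Lagrange's theorem, ord_47(42) divides φ(47) = 47 − 1 = 46 = 2 · 23.
Divisors of 46: 1, 2, 23, 46.
Compute 42^d (mod 47) for the divisors d until we hit 1:
42^1 ≡ 42 (mod 47)
42^2 ≡ 25 (mod 47)
42^23 ≡ 1 (mod 47) ✓
Hence ord(42) = 23.

23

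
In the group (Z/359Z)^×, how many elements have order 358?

178

φ(359) = 359 − 1 = 358 = 2 · 179.
(Z/359Z)^× is cyclic (|G| = 358); a cyclic group of order m has exactly φ(d) elements of each order d | m, and none otherwise.
358 = 2 · 179 divides 358, and φ(358) = 178.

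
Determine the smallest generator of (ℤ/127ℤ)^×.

φ(127) = 127 − 1 = 126 = 2 · 3^2 · 7.
g is a primitive root iff g^(126/q) ≢ 1 (mod 127) for each prime q ∈ {2, 3, 7}.
g = 2: 2^63 ≡ 1 — hits 1, so not a primitive root.
g = 3: 3^63 ≡ 126; 3^42 ≡ 107; 3^18 ≡ 4 — none is 1, so 3 is a primitive root.
The smallest primitive root modulo 127 is 3.

3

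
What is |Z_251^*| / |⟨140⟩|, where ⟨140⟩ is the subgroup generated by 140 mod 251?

2

The order of 140 must divide φ(251) = 251 − 1 = 250 = 2 · 5^3.
Divisors of 250: 1, 2, 5, 10, 25, 50, 125, 250.
Check 140^d mod 251 for each divisor in increasing order:
140^1 ≡ 140
140^2 ≡ 22
140^5 ≡ 241
140^10 ≡ 100
140^25 ≡ 149
140^50 ≡ 113
140^125 ≡ 1
So ord_251(140) = 125, hence |⟨140⟩| = 125.
Index = |(Z/251Z)^×| / |⟨140⟩| = 250 / 125 = 2.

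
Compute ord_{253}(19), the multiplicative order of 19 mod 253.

110

Since 19 ∈ (Z/253Z)^×, its order divides φ(253) = φ(11·23) = (11−1)·(23−1) = 10·22 = 220 = 2^2 · 5 · 11.
Divisors of 220: 1, 2, 4, 5, 10, 11, 20, 22, 44, 55, 110, 220.
Check 19^d mod 253 for each divisor in increasing order:
19^1 ≡ 19 (mod 253)
19^2 ≡ 108 (mod 253)
19^4 ≡ 26 (mod 253)
19^5 ≡ 241 (mod 253)
19^10 ≡ 144 (mod 253)
19^11 ≡ 206 (mod 253)
19^20 ≡ 243 (mod 253)
19^22 ≡ 185 (mod 253)
19^44 ≡ 70 (mod 253)
19^55 ≡ 252 (mod 253)
19^110 ≡ 1 (mod 253) ✓
Therefore the multiplicative order of 19 modulo 253 is 110.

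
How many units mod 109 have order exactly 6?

2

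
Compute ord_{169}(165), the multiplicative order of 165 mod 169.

39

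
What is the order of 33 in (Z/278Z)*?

Since 33 ∈ (Z/278Z)^×, its order divides φ(278) = φ(2)·φ(139) = 1·138 = 138 = 2 · 3 · 23.
Divisors of 138: 1, 2, 3, 6, 23, 46, 69, 138.
Evaluate successive powers at the divisors of 138:
33^1 ≡ 33
33^2 ≡ 255
33^3 ≡ 75
33^6 ≡ 65
33^23 ≡ 277
33^46 ≡ 1
So ord_278(33) = 46.

46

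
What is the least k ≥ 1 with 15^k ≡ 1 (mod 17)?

By Lagrange's theorem, ord_17(15) divides φ(17) = 17 − 1 = 16 = 2^4.
Divisors of 16: 1, 2, 4, 8, 16.
Test each divisor d:
15^1 ≡ 15 (mod 17)
15^2 ≡ 4 (mod 17)
15^4 ≡ 16 (mod 17)
15^8 ≡ 1 (mod 17) ✓
Therefore the multiplicative order of 15 modulo 17 is 8.

8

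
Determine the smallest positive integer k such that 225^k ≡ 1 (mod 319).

By Lagrange's theorem, ord_319(225) divides φ(319) = φ(11·29) = (11−1)·(29−1) = 10·28 = 280 = 2^3 · 5 · 7.
Divisors of 280: 1, 2, 4, 5, 7, 8, 10, 14, 20, 28, 35, 40, 56, 70, 140, 280.
Check 225^d mod 319 for each divisor in increasing order:
225^1 ≡ 225
225^2 ≡ 223
225^4 ≡ 284
225^5 ≡ 100
225^7 ≡ 289
225^8 ≡ 268
225^10 ≡ 111
225^14 ≡ 262
225^20 ≡ 199
225^28 ≡ 59
225^35 ≡ 144
225^40 ≡ 45
225^56 ≡ 291
225^70 ≡ 1
The smallest such exponent is 70, so the order of 225 is 70.

70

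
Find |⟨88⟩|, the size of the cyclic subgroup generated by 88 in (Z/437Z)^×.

66

ord(88) | φ(437) = φ(19·23) = (19−1)·(23−1) = 18·22 = 396 = 2^2 · 3^2 · 11.
Divisors of 396: 1, 2, 3, 4, 6, 9, 11, 12, 18, 22, 33, 36, 44, 66, 99, 132, 198, 396.
Evaluate successive powers at the divisors of 396:
88^1 ≡ 88
88^2 ≡ 315
88^3 ≡ 189
88^4 ≡ 26
88^6 ≡ 324
88^9 ≡ 56
88^11 ≡ 160
88^12 ≡ 96
88^18 ≡ 77
88^22 ≡ 254
88^33 ≡ 436
88^36 ≡ 248
88^44 ≡ 277
88^66 ≡ 1
Therefore the multiplicative order of 88 modulo 437 is 66.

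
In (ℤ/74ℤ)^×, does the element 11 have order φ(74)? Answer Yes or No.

φ(74) = φ(2)·φ(37) = 1·36 = 36 = 2^2 · 3^2.
Test 11^(36/q) mod 74 for each prime factor q of 36:
11^18 ≡ 1 (mod 74)  [q = 2: ≡ 1 ✗]
11^12 ≡ 1 (mod 74)  [q = 3: ≡ 1 ✗]
The check at q = 2 fails, so 11 generates a proper subgroup.

No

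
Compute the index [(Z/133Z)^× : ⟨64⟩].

ord(64) | φ(133) = φ(7·19) = (7−1)·(19−1) = 6·18 = 108 = 2^2 · 3^3.
Divisors of 108: 1, 2, 3, 4, 6, 9, 12, 18, 27, 36, 54, 108.
Check 64^d mod 133 for each divisor in increasing order:
64^1 ≡ 64
64^2 ≡ 106
64^3 ≡ 1
So ord_133(64) = 3, hence |⟨64⟩| = 3.
The index is φ(133) / ord(64) = 108 / 3 = 36.

36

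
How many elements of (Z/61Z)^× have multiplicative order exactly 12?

4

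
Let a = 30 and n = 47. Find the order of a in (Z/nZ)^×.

46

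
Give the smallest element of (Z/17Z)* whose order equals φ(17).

φ(17) = 17 − 1 = 16 = 2^4.
Test candidates g = 2, 3, … against the prime factors q ∈ {2} of φ(17): g is a generator iff g^(16/q) ≢ 1 for every such q.
g = 2: 2^8 ≡ 1 — hits 1, so not a primitive root.
g = 3: 3^8 ≡ 16 — none is 1, so 3 is a primitive root.
Hence the least primitive root of 17 is 3.

3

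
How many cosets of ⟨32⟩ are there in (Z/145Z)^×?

The order of 32 must divide φ(145) = φ(5·29) = (5−1)·(29−1) = 4·28 = 112 = 2^4 · 7.
Divisors of 112: 1, 2, 4, 7, 8, 14, 16, 28, 56, 112.
Evaluate successive powers at the divisors of 112:
32^1 ≡ 32
32^2 ≡ 9
32^4 ≡ 81
32^7 ≡ 128
32^8 ≡ 36
32^14 ≡ 144
32^16 ≡ 136
32^28 ≡ 1
The order of 32 is 28, so the subgroup it generates has 28 elements.
The index is φ(145) / ord(32) = 112 / 28 = 4.

4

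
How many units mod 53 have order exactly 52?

24

φ(53) = 53 − 1 = 52 = 2^2 · 13.
In a cyclic group of order 52, there are φ(d) elements of order d for each divisor d of 52, and zero for non-divisors.
52 = 2^2 · 13 divides 52, and φ(52) = 24.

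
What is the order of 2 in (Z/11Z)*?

Since 2 ∈ (Z/11Z)^×, its order divides φ(11) = 11 − 1 = 10 = 2 · 5.
Divisors of 10: 1, 2, 5, 10.
Compute 2^d (mod 11) for the divisors d until we hit 1:
2^1 ≡ 2
2^2 ≡ 4
2^5 ≡ 10
2^10 ≡ 1
Therefore the multiplicative order of 2 modulo 11 is 10.

10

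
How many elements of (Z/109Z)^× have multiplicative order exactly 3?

φ(109) = 109 − 1 = 108 = 2^2 · 3^3.
Since (Z/109Z)^× is cyclic of order 108, the number of elements of order d is φ(d) when d | 108 and 0 otherwise.
3 | 108, and φ(3) = 3 − 1 = 2.

2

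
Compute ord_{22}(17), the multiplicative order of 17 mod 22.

The order of 17 must divide φ(22) = φ(2)·φ(11) = 1·10 = 10 = 2 · 5.
Divisors of 10: 1, 2, 5, 10.
Check 17^d mod 22 for each divisor in increasing order:
17^1 ≡ 17
17^2 ≡ 3
17^5 ≡ 21
17^10 ≡ 1
The smallest such exponent is 10, so the order of 17 is 10.

10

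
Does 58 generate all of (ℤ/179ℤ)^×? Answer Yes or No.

φ(179) = 179 − 1 = 178 = 2 · 89.
It suffices to check that the order of 58 is not a proper divisor of 178: compute 58^(178/q) for q ∈ {2, 89}.
58^89 ≡ 178 (mod 179)  [q = 2: ≢ 1 ✓]
58^2 ≡ 142 (mod 179)  [q = 89: ≢ 1 ✓]
Every test exponent gives a nontrivial residue, hence 58 generates the full group.

Yes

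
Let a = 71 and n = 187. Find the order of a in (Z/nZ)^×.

By Lagrange's theorem, ord_187(71) divides φ(187) = φ(11·17) = (11−1)·(17−1) = 10·16 = 160 = 2^5 · 5.
Divisors of 160: 1, 2, 4, 5, 8, 10, 16, 20, 32, 40, 80, 160.
Test each divisor d:
71^1 ≡ 71
71^2 ≡ 179
71^4 ≡ 64
71^5 ≡ 56
71^8 ≡ 169
71^10 ≡ 144
71^16 ≡ 137
71^20 ≡ 166
71^32 ≡ 69
71^40 ≡ 67
71^80 ≡ 1
Hence ord(71) = 80.

80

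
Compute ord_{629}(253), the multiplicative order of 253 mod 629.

Since 253 ∈ (Z/629Z)^×, its order divides φ(629) = φ(17·37) = (17−1)·(37−1) = 16·36 = 576 = 2^6 · 3^2.
Divisors of 576: 1, 2, 3, 4, 6, 8, 9, 12, 16, 18, 24, 32, 36, 48, 64, 72, 96, 144, 192, 288, 576.
Test each divisor d:
253^1 ≡ 253 (mod 629)
253^2 ≡ 480 (mod 629)
253^3 ≡ 43 (mod 629)
253^4 ≡ 186 (mod 629)
253^6 ≡ 591 (mod 629)
253^8 ≡ 1 (mod 629) ✓
Hence ord(253) = 8.

8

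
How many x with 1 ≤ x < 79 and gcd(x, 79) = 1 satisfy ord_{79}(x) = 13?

φ(79) = 79 − 1 = 78 = 2 · 3 · 13.
In a cyclic group of order 78, there are φ(d) elements of order d for each divisor d of 78, and zero for non-divisors.
13 | 78, and φ(13) = 13 − 1 = 12.

12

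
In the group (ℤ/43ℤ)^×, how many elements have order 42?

12

φ(43) = 43 − 1 = 42 = 2 · 3 · 7.
(Z/43Z)^× is cyclic (|G| = 42); a cyclic group of order m has exactly φ(d) elements of each order d | m, and none otherwise.
42 = 2 · 3 · 7 divides 42, and φ(42) = 12.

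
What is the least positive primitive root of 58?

φ(58) = φ(2)·φ(29) = 1·28 = 28 = 2^2 · 7.
g is a primitive root iff g^(28/q) ≢ 1 (mod 58) for each prime q ∈ {2, 7}.
g = 2: gcd(2, 58) = 2 > 1, not a unit — skip.
g = 3: 3^14 ≡ 57; 3^4 ≡ 23 — none is 1, so 3 is a primitive root.
So 3 is the smallest generator of (Z/58Z)^×.

3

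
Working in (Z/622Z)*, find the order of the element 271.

By Lagrange's theorem, ord_622(271) divides φ(622) = φ(2)·φ(311) = 1·310 = 310 = 2 · 5 · 31.
Divisors of 310: 1, 2, 5, 10, 31, 62, 155, 310.
Compute 271^d (mod 622) for the divisors d until we hit 1:
271^1 ≡ 271 (mod 622)
271^2 ≡ 45 (mod 622)
271^5 ≡ 171 (mod 622)
271^10 ≡ 7 (mod 622)
271^31 ≡ 275 (mod 622)
271^62 ≡ 363 (mod 622)
271^155 ≡ 621 (mod 622)
271^310 ≡ 1 (mod 622) ✓
Hence ord(271) = 310.

310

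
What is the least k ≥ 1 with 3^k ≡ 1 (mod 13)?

3

By Lagrange's theorem, ord_13(3) divides φ(13) = 13 − 1 = 12 = 2^2 · 3.
Divisors of 12: 1, 2, 3, 4, 6, 12.
Test each divisor d:
3^1 ≡ 3 (mod 13)
3^2 ≡ 9 (mod 13)
3^3 ≡ 1 (mod 13) ✓
The smallest such exponent is 3, so the order of 3 is 3.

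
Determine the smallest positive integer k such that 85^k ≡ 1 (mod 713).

110

By Lagrange's theorem, ord_713(85) divides φ(713) = φ(23·31) = (23−1)·(31−1) = 22·30 = 660 = 2^2 · 3 · 5 · 11.
Divisors of 660: 1, 2, 3, 4, 5, 6, 10, 11, 12, 15, 20, 22, 30, 33, 44, 55, 60, 66, 110, 132, 165, 220, 330, 660.
Test each divisor d:
85^1 ≡ 85
85^2 ≡ 95
85^3 ≡ 232
85^4 ≡ 469
85^5 ≡ 650
85^6 ≡ 349
85^10 ≡ 404
85^11 ≡ 116
85^12 ≡ 591
85^15 ≡ 216
85^20 ≡ 652
85^22 ≡ 622
85^30 ≡ 311
85^33 ≡ 139
85^44 ≡ 438
85^55 ≡ 185
85^60 ≡ 466
85^66 ≡ 70
85^110 ≡ 1
So ord_713(85) = 110.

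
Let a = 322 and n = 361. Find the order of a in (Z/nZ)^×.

ord(322) | φ(361) = φ(19^2) = 19·(19−1) = 342 = 2 · 3^2 · 19.
Divisors of 342: 1, 2, 3, 6, 9, 18, 19, 38, 57, 114, 171, 342.
Check 322^d mod 361 for each divisor in increasing order:
322^1 ≡ 322 (mod 361)
322^2 ≡ 77 (mod 361)
322^3 ≡ 246 (mod 361)
322^6 ≡ 229 (mod 361)
322^9 ≡ 18 (mod 361)
322^18 ≡ 324 (mod 361)
322^19 ≡ 360 (mod 361)
322^38 ≡ 1 (mod 361) ✓
The smallest such exponent is 38, so the order of 322 is 38.

38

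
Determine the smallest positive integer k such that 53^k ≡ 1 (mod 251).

250

The order of 53 must divide φ(251) = 251 − 1 = 250 = 2 · 5^3.
Divisors of 250: 1, 2, 5, 10, 25, 50, 125, 250.
Check 53^d mod 251 for each divisor in increasing order:
53^1 ≡ 53
53^2 ≡ 48
53^5 ≡ 126
53^10 ≡ 63
53^25 ≡ 102
53^50 ≡ 113
53^125 ≡ 250
53^250 ≡ 1
Therefore the multiplicative order of 53 modulo 251 is 250.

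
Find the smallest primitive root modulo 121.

2

φ(121) = φ(11^2) = 11·(11−1) = 110 = 2 · 5 · 11.
g is a primitive root iff g^(110/q) ≢ 1 (mod 121) for each prime q ∈ {2, 5, 11}.
g = 2: 2^55 ≡ 120; 2^22 ≡ 81; 2^10 ≡ 56 — none is 1, so 2 is a primitive root.
Hence the least primitive root of 121 is 2.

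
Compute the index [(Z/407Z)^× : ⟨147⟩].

By Lagrange's theorem, ord_407(147) divides φ(407) = φ(11·37) = (11−1)·(37−1) = 10·36 = 360 = 2^3 · 3^2 · 5.
Divisors of 360: 1, 2, 3, 4, 5, 6, 8, 9, 10, 12, 15, 18, 20, 24, 30, 36, 40, 45, 60, 72, 90, 120, 180, 360.
Evaluate successive powers at the divisors of 360:
147^1 ≡ 147
147^2 ≡ 38
147^3 ≡ 295
147^4 ≡ 223
147^5 ≡ 221
147^6 ≡ 334
147^8 ≡ 75
147^9 ≡ 36
147^10 ≡ 1
Thus |⟨147⟩| = ord(147) = 10.
The index is φ(407) / ord(147) = 360 / 10 = 36.

36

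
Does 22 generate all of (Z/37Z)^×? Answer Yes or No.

φ(37) = 37 − 1 = 36 = 2^2 · 3^2.
It suffices to check that the order of 22 is not a proper divisor of 36: compute 22^(36/q) for q ∈ {2, 3}.
22^18 ≡ 36 (mod 37)  [q = 2: ≢ 1 ✓]
22^12 ≡ 26 (mod 37)  [q = 3: ≢ 1 ✓]
Every test exponent gives a nontrivial residue, hence 22 generates the full group.

Yes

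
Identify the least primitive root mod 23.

φ(23) = 23 − 1 = 22 = 2 · 11.
g is a primitive root iff g^(22/q) ≢ 1 (mod 23) for each prime q ∈ {2, 11}.
g = 2: 2^11 ≡ 1 — hits 1, so not a primitive root.
g = 3: 3^11 ≡ 1 — hits 1, so not a primitive root.
g = 4: 4^11 ≡ 1 — hits 1, so not a primitive root.
g = 5: 5^11 ≡ 22; 5^2 ≡ 2 — none is 1, so 5 is a primitive root.
Hence the least primitive root of 23 is 5.

5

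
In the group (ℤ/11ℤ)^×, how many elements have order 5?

4

φ(11) = 11 − 1 = 10 = 2 · 5.
In a cyclic group of order 10, there are φ(d) elements of order d for each divisor d of 10, and zero for non-divisors.
5 | 10, and φ(5) = 5 − 1 = 4.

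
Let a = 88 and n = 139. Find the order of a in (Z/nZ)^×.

138

ord(88) | φ(139) = 139 − 1 = 138 = 2 · 3 · 23.
Divisors of 138: 1, 2, 3, 6, 23, 46, 69, 138.
Compute 88^d (mod 139) for the divisors d until we hit 1:
88^1 ≡ 88 (mod 139)
88^2 ≡ 99 (mod 139)
88^3 ≡ 94 (mod 139)
88^6 ≡ 79 (mod 139)
88^23 ≡ 97 (mod 139)
88^46 ≡ 96 (mod 139)
88^69 ≡ 138 (mod 139)
88^138 ≡ 1 (mod 139) ✓
Therefore the multiplicative order of 88 modulo 139 is 138.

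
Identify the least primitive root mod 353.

φ(353) = 353 − 1 = 352 = 2^5 · 11.
Test candidates g = 2, 3, … against the prime factors q ∈ {2, 11} of φ(353): g is a generator iff g^(352/q) ≢ 1 for every such q.
g = 2: 2^176 ≡ 1 — hits 1, so not a primitive root.
g = 3: 3^176 ≡ 352; 3^32 ≡ 140 — none is 1, so 3 is a primitive root.
Hence the least primitive root of 353 is 3.

3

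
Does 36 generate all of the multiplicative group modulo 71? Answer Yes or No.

No

φ(71) = 71 − 1 = 70 = 2 · 5 · 7.
36 is a primitive root mod 71 iff 36^(φ(71)/q) ≢ 1 for every prime q | φ(71), i.e. q ∈ {2, 5, 7}.
36^35 ≡ 1 (mod 71)  [q = 2: ≡ 1 ✗]
36^14 ≡ 25 (mod 71)  [q = 5: ≢ 1 ✓]
36^10 ≡ 45 (mod 71)  [q = 7: ≢ 1 ✓]
The check at q = 2 fails, so 36 generates a proper subgroup.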